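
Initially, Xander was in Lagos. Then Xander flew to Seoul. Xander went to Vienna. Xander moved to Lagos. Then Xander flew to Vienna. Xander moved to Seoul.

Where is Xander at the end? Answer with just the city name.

Answer: Seoul

Derivation:
Tracking Xander's location:
Start: Xander is in Lagos.
After move 1: Lagos -> Seoul. Xander is in Seoul.
After move 2: Seoul -> Vienna. Xander is in Vienna.
After move 3: Vienna -> Lagos. Xander is in Lagos.
After move 4: Lagos -> Vienna. Xander is in Vienna.
After move 5: Vienna -> Seoul. Xander is in Seoul.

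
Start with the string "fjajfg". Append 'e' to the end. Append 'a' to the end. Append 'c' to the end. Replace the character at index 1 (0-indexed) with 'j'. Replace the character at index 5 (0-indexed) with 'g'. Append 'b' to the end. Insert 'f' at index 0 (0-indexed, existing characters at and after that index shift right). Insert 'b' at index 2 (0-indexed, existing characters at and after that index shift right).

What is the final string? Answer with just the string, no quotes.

Applying each edit step by step:
Start: "fjajfg"
Op 1 (append 'e'): "fjajfg" -> "fjajfge"
Op 2 (append 'a'): "fjajfge" -> "fjajfgea"
Op 3 (append 'c'): "fjajfgea" -> "fjajfgeac"
Op 4 (replace idx 1: 'j' -> 'j'): "fjajfgeac" -> "fjajfgeac"
Op 5 (replace idx 5: 'g' -> 'g'): "fjajfgeac" -> "fjajfgeac"
Op 6 (append 'b'): "fjajfgeac" -> "fjajfgeacb"
Op 7 (insert 'f' at idx 0): "fjajfgeacb" -> "ffjajfgeacb"
Op 8 (insert 'b' at idx 2): "ffjajfgeacb" -> "ffbjajfgeacb"

Answer: ffbjajfgeacb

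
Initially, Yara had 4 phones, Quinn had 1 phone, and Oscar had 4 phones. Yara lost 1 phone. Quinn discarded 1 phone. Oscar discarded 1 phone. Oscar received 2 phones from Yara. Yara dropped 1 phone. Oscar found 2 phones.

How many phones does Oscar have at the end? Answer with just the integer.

Tracking counts step by step:
Start: Yara=4, Quinn=1, Oscar=4
Event 1 (Yara -1): Yara: 4 -> 3. State: Yara=3, Quinn=1, Oscar=4
Event 2 (Quinn -1): Quinn: 1 -> 0. State: Yara=3, Quinn=0, Oscar=4
Event 3 (Oscar -1): Oscar: 4 -> 3. State: Yara=3, Quinn=0, Oscar=3
Event 4 (Yara -> Oscar, 2): Yara: 3 -> 1, Oscar: 3 -> 5. State: Yara=1, Quinn=0, Oscar=5
Event 5 (Yara -1): Yara: 1 -> 0. State: Yara=0, Quinn=0, Oscar=5
Event 6 (Oscar +2): Oscar: 5 -> 7. State: Yara=0, Quinn=0, Oscar=7

Oscar's final count: 7

Answer: 7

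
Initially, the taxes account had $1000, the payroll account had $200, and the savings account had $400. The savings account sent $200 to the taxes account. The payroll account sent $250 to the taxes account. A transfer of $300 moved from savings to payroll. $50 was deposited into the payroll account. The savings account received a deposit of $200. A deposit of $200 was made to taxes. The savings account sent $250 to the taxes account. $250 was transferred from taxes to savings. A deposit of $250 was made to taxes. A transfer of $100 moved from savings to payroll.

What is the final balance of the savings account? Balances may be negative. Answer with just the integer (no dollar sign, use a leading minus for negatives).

Tracking account balances step by step:
Start: taxes=1000, payroll=200, savings=400
Event 1 (transfer 200 savings -> taxes): savings: 400 - 200 = 200, taxes: 1000 + 200 = 1200. Balances: taxes=1200, payroll=200, savings=200
Event 2 (transfer 250 payroll -> taxes): payroll: 200 - 250 = -50, taxes: 1200 + 250 = 1450. Balances: taxes=1450, payroll=-50, savings=200
Event 3 (transfer 300 savings -> payroll): savings: 200 - 300 = -100, payroll: -50 + 300 = 250. Balances: taxes=1450, payroll=250, savings=-100
Event 4 (deposit 50 to payroll): payroll: 250 + 50 = 300. Balances: taxes=1450, payroll=300, savings=-100
Event 5 (deposit 200 to savings): savings: -100 + 200 = 100. Balances: taxes=1450, payroll=300, savings=100
Event 6 (deposit 200 to taxes): taxes: 1450 + 200 = 1650. Balances: taxes=1650, payroll=300, savings=100
Event 7 (transfer 250 savings -> taxes): savings: 100 - 250 = -150, taxes: 1650 + 250 = 1900. Balances: taxes=1900, payroll=300, savings=-150
Event 8 (transfer 250 taxes -> savings): taxes: 1900 - 250 = 1650, savings: -150 + 250 = 100. Balances: taxes=1650, payroll=300, savings=100
Event 9 (deposit 250 to taxes): taxes: 1650 + 250 = 1900. Balances: taxes=1900, payroll=300, savings=100
Event 10 (transfer 100 savings -> payroll): savings: 100 - 100 = 0, payroll: 300 + 100 = 400. Balances: taxes=1900, payroll=400, savings=0

Final balance of savings: 0

Answer: 0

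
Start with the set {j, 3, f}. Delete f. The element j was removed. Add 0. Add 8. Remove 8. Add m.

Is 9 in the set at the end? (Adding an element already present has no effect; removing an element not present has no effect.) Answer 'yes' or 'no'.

Tracking the set through each operation:
Start: {3, f, j}
Event 1 (remove f): removed. Set: {3, j}
Event 2 (remove j): removed. Set: {3}
Event 3 (add 0): added. Set: {0, 3}
Event 4 (add 8): added. Set: {0, 3, 8}
Event 5 (remove 8): removed. Set: {0, 3}
Event 6 (add m): added. Set: {0, 3, m}

Final set: {0, 3, m} (size 3)
9 is NOT in the final set.

Answer: no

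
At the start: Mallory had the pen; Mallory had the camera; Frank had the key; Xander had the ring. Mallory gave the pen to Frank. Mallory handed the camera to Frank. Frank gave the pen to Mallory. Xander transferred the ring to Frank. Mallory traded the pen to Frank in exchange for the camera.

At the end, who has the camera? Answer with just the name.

Answer: Mallory

Derivation:
Tracking all object holders:
Start: pen:Mallory, camera:Mallory, key:Frank, ring:Xander
Event 1 (give pen: Mallory -> Frank). State: pen:Frank, camera:Mallory, key:Frank, ring:Xander
Event 2 (give camera: Mallory -> Frank). State: pen:Frank, camera:Frank, key:Frank, ring:Xander
Event 3 (give pen: Frank -> Mallory). State: pen:Mallory, camera:Frank, key:Frank, ring:Xander
Event 4 (give ring: Xander -> Frank). State: pen:Mallory, camera:Frank, key:Frank, ring:Frank
Event 5 (swap pen<->camera: now pen:Frank, camera:Mallory). State: pen:Frank, camera:Mallory, key:Frank, ring:Frank

Final state: pen:Frank, camera:Mallory, key:Frank, ring:Frank
The camera is held by Mallory.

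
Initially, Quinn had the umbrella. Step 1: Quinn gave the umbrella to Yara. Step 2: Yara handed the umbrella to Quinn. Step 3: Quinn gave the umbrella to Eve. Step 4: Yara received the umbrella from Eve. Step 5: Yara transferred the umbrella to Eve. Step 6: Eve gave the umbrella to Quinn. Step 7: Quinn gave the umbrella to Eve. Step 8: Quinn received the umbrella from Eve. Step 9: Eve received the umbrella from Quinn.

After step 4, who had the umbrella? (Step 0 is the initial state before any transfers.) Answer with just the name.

Tracking the umbrella holder through step 4:
After step 0 (start): Quinn
After step 1: Yara
After step 2: Quinn
After step 3: Eve
After step 4: Yara

At step 4, the holder is Yara.

Answer: Yara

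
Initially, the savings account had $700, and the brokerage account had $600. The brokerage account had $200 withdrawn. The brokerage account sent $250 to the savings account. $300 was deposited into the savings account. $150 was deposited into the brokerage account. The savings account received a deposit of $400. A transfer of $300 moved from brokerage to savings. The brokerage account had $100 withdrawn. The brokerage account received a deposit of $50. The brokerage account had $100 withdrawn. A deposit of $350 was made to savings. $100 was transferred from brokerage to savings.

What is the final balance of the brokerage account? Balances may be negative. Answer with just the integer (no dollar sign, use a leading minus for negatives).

Answer: -250

Derivation:
Tracking account balances step by step:
Start: savings=700, brokerage=600
Event 1 (withdraw 200 from brokerage): brokerage: 600 - 200 = 400. Balances: savings=700, brokerage=400
Event 2 (transfer 250 brokerage -> savings): brokerage: 400 - 250 = 150, savings: 700 + 250 = 950. Balances: savings=950, brokerage=150
Event 3 (deposit 300 to savings): savings: 950 + 300 = 1250. Balances: savings=1250, brokerage=150
Event 4 (deposit 150 to brokerage): brokerage: 150 + 150 = 300. Balances: savings=1250, brokerage=300
Event 5 (deposit 400 to savings): savings: 1250 + 400 = 1650. Balances: savings=1650, brokerage=300
Event 6 (transfer 300 brokerage -> savings): brokerage: 300 - 300 = 0, savings: 1650 + 300 = 1950. Balances: savings=1950, brokerage=0
Event 7 (withdraw 100 from brokerage): brokerage: 0 - 100 = -100. Balances: savings=1950, brokerage=-100
Event 8 (deposit 50 to brokerage): brokerage: -100 + 50 = -50. Balances: savings=1950, brokerage=-50
Event 9 (withdraw 100 from brokerage): brokerage: -50 - 100 = -150. Balances: savings=1950, brokerage=-150
Event 10 (deposit 350 to savings): savings: 1950 + 350 = 2300. Balances: savings=2300, brokerage=-150
Event 11 (transfer 100 brokerage -> savings): brokerage: -150 - 100 = -250, savings: 2300 + 100 = 2400. Balances: savings=2400, brokerage=-250

Final balance of brokerage: -250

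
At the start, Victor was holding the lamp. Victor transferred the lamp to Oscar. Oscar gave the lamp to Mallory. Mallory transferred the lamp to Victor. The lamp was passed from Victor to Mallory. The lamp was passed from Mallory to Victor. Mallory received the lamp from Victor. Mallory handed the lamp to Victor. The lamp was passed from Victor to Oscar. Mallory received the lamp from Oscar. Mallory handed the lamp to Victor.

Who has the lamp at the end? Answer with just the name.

Tracking the lamp through each event:
Start: Victor has the lamp.
After event 1: Oscar has the lamp.
After event 2: Mallory has the lamp.
After event 3: Victor has the lamp.
After event 4: Mallory has the lamp.
After event 5: Victor has the lamp.
After event 6: Mallory has the lamp.
After event 7: Victor has the lamp.
After event 8: Oscar has the lamp.
After event 9: Mallory has the lamp.
After event 10: Victor has the lamp.

Answer: Victor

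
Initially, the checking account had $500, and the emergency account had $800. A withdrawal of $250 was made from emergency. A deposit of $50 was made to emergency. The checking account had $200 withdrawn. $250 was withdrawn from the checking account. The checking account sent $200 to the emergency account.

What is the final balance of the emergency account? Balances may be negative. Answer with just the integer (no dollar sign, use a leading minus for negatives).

Answer: 800

Derivation:
Tracking account balances step by step:
Start: checking=500, emergency=800
Event 1 (withdraw 250 from emergency): emergency: 800 - 250 = 550. Balances: checking=500, emergency=550
Event 2 (deposit 50 to emergency): emergency: 550 + 50 = 600. Balances: checking=500, emergency=600
Event 3 (withdraw 200 from checking): checking: 500 - 200 = 300. Balances: checking=300, emergency=600
Event 4 (withdraw 250 from checking): checking: 300 - 250 = 50. Balances: checking=50, emergency=600
Event 5 (transfer 200 checking -> emergency): checking: 50 - 200 = -150, emergency: 600 + 200 = 800. Balances: checking=-150, emergency=800

Final balance of emergency: 800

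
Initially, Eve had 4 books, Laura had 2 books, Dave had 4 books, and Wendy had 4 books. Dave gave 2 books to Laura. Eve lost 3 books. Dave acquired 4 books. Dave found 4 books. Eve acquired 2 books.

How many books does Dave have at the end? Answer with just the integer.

Tracking counts step by step:
Start: Eve=4, Laura=2, Dave=4, Wendy=4
Event 1 (Dave -> Laura, 2): Dave: 4 -> 2, Laura: 2 -> 4. State: Eve=4, Laura=4, Dave=2, Wendy=4
Event 2 (Eve -3): Eve: 4 -> 1. State: Eve=1, Laura=4, Dave=2, Wendy=4
Event 3 (Dave +4): Dave: 2 -> 6. State: Eve=1, Laura=4, Dave=6, Wendy=4
Event 4 (Dave +4): Dave: 6 -> 10. State: Eve=1, Laura=4, Dave=10, Wendy=4
Event 5 (Eve +2): Eve: 1 -> 3. State: Eve=3, Laura=4, Dave=10, Wendy=4

Dave's final count: 10

Answer: 10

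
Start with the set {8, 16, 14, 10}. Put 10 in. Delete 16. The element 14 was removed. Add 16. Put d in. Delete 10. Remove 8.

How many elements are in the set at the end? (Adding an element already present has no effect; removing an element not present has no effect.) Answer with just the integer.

Answer: 2

Derivation:
Tracking the set through each operation:
Start: {10, 14, 16, 8}
Event 1 (add 10): already present, no change. Set: {10, 14, 16, 8}
Event 2 (remove 16): removed. Set: {10, 14, 8}
Event 3 (remove 14): removed. Set: {10, 8}
Event 4 (add 16): added. Set: {10, 16, 8}
Event 5 (add d): added. Set: {10, 16, 8, d}
Event 6 (remove 10): removed. Set: {16, 8, d}
Event 7 (remove 8): removed. Set: {16, d}

Final set: {16, d} (size 2)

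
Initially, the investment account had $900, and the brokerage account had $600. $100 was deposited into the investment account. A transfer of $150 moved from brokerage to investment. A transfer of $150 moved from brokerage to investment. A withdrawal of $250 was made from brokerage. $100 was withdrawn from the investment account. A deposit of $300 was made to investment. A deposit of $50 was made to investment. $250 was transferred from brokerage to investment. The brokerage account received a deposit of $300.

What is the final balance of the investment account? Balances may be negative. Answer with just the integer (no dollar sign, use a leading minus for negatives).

Tracking account balances step by step:
Start: investment=900, brokerage=600
Event 1 (deposit 100 to investment): investment: 900 + 100 = 1000. Balances: investment=1000, brokerage=600
Event 2 (transfer 150 brokerage -> investment): brokerage: 600 - 150 = 450, investment: 1000 + 150 = 1150. Balances: investment=1150, brokerage=450
Event 3 (transfer 150 brokerage -> investment): brokerage: 450 - 150 = 300, investment: 1150 + 150 = 1300. Balances: investment=1300, brokerage=300
Event 4 (withdraw 250 from brokerage): brokerage: 300 - 250 = 50. Balances: investment=1300, brokerage=50
Event 5 (withdraw 100 from investment): investment: 1300 - 100 = 1200. Balances: investment=1200, brokerage=50
Event 6 (deposit 300 to investment): investment: 1200 + 300 = 1500. Balances: investment=1500, brokerage=50
Event 7 (deposit 50 to investment): investment: 1500 + 50 = 1550. Balances: investment=1550, brokerage=50
Event 8 (transfer 250 brokerage -> investment): brokerage: 50 - 250 = -200, investment: 1550 + 250 = 1800. Balances: investment=1800, brokerage=-200
Event 9 (deposit 300 to brokerage): brokerage: -200 + 300 = 100. Balances: investment=1800, brokerage=100

Final balance of investment: 1800

Answer: 1800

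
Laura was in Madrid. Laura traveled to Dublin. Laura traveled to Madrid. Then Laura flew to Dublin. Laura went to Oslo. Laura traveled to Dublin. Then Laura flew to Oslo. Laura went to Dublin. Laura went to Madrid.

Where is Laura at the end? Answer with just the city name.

Tracking Laura's location:
Start: Laura is in Madrid.
After move 1: Madrid -> Dublin. Laura is in Dublin.
After move 2: Dublin -> Madrid. Laura is in Madrid.
After move 3: Madrid -> Dublin. Laura is in Dublin.
After move 4: Dublin -> Oslo. Laura is in Oslo.
After move 5: Oslo -> Dublin. Laura is in Dublin.
After move 6: Dublin -> Oslo. Laura is in Oslo.
After move 7: Oslo -> Dublin. Laura is in Dublin.
After move 8: Dublin -> Madrid. Laura is in Madrid.

Answer: Madrid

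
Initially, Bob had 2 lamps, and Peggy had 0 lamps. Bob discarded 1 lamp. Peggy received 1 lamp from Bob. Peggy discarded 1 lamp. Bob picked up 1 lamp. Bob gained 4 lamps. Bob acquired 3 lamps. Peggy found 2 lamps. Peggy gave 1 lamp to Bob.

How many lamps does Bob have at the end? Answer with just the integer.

Answer: 9

Derivation:
Tracking counts step by step:
Start: Bob=2, Peggy=0
Event 1 (Bob -1): Bob: 2 -> 1. State: Bob=1, Peggy=0
Event 2 (Bob -> Peggy, 1): Bob: 1 -> 0, Peggy: 0 -> 1. State: Bob=0, Peggy=1
Event 3 (Peggy -1): Peggy: 1 -> 0. State: Bob=0, Peggy=0
Event 4 (Bob +1): Bob: 0 -> 1. State: Bob=1, Peggy=0
Event 5 (Bob +4): Bob: 1 -> 5. State: Bob=5, Peggy=0
Event 6 (Bob +3): Bob: 5 -> 8. State: Bob=8, Peggy=0
Event 7 (Peggy +2): Peggy: 0 -> 2. State: Bob=8, Peggy=2
Event 8 (Peggy -> Bob, 1): Peggy: 2 -> 1, Bob: 8 -> 9. State: Bob=9, Peggy=1

Bob's final count: 9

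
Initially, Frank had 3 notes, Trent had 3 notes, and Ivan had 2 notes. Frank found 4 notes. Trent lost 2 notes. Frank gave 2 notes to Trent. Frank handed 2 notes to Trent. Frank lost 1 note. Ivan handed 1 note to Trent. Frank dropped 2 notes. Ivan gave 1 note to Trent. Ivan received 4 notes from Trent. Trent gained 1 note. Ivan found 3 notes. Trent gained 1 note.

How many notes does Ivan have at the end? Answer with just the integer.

Answer: 7

Derivation:
Tracking counts step by step:
Start: Frank=3, Trent=3, Ivan=2
Event 1 (Frank +4): Frank: 3 -> 7. State: Frank=7, Trent=3, Ivan=2
Event 2 (Trent -2): Trent: 3 -> 1. State: Frank=7, Trent=1, Ivan=2
Event 3 (Frank -> Trent, 2): Frank: 7 -> 5, Trent: 1 -> 3. State: Frank=5, Trent=3, Ivan=2
Event 4 (Frank -> Trent, 2): Frank: 5 -> 3, Trent: 3 -> 5. State: Frank=3, Trent=5, Ivan=2
Event 5 (Frank -1): Frank: 3 -> 2. State: Frank=2, Trent=5, Ivan=2
Event 6 (Ivan -> Trent, 1): Ivan: 2 -> 1, Trent: 5 -> 6. State: Frank=2, Trent=6, Ivan=1
Event 7 (Frank -2): Frank: 2 -> 0. State: Frank=0, Trent=6, Ivan=1
Event 8 (Ivan -> Trent, 1): Ivan: 1 -> 0, Trent: 6 -> 7. State: Frank=0, Trent=7, Ivan=0
Event 9 (Trent -> Ivan, 4): Trent: 7 -> 3, Ivan: 0 -> 4. State: Frank=0, Trent=3, Ivan=4
Event 10 (Trent +1): Trent: 3 -> 4. State: Frank=0, Trent=4, Ivan=4
Event 11 (Ivan +3): Ivan: 4 -> 7. State: Frank=0, Trent=4, Ivan=7
Event 12 (Trent +1): Trent: 4 -> 5. State: Frank=0, Trent=5, Ivan=7

Ivan's final count: 7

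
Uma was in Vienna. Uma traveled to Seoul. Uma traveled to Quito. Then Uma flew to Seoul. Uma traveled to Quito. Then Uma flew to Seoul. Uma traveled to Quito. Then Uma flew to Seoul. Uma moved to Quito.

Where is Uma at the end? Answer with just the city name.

Answer: Quito

Derivation:
Tracking Uma's location:
Start: Uma is in Vienna.
After move 1: Vienna -> Seoul. Uma is in Seoul.
After move 2: Seoul -> Quito. Uma is in Quito.
After move 3: Quito -> Seoul. Uma is in Seoul.
After move 4: Seoul -> Quito. Uma is in Quito.
After move 5: Quito -> Seoul. Uma is in Seoul.
After move 6: Seoul -> Quito. Uma is in Quito.
After move 7: Quito -> Seoul. Uma is in Seoul.
After move 8: Seoul -> Quito. Uma is in Quito.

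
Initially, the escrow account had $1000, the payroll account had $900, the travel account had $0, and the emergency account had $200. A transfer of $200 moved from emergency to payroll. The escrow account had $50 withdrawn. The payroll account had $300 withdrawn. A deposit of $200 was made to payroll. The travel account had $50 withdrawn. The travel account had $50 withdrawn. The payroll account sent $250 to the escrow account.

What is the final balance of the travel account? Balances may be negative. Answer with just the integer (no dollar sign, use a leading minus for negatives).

Tracking account balances step by step:
Start: escrow=1000, payroll=900, travel=0, emergency=200
Event 1 (transfer 200 emergency -> payroll): emergency: 200 - 200 = 0, payroll: 900 + 200 = 1100. Balances: escrow=1000, payroll=1100, travel=0, emergency=0
Event 2 (withdraw 50 from escrow): escrow: 1000 - 50 = 950. Balances: escrow=950, payroll=1100, travel=0, emergency=0
Event 3 (withdraw 300 from payroll): payroll: 1100 - 300 = 800. Balances: escrow=950, payroll=800, travel=0, emergency=0
Event 4 (deposit 200 to payroll): payroll: 800 + 200 = 1000. Balances: escrow=950, payroll=1000, travel=0, emergency=0
Event 5 (withdraw 50 from travel): travel: 0 - 50 = -50. Balances: escrow=950, payroll=1000, travel=-50, emergency=0
Event 6 (withdraw 50 from travel): travel: -50 - 50 = -100. Balances: escrow=950, payroll=1000, travel=-100, emergency=0
Event 7 (transfer 250 payroll -> escrow): payroll: 1000 - 250 = 750, escrow: 950 + 250 = 1200. Balances: escrow=1200, payroll=750, travel=-100, emergency=0

Final balance of travel: -100

Answer: -100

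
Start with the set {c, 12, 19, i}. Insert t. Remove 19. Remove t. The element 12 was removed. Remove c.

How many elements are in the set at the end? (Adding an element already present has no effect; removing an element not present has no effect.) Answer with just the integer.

Tracking the set through each operation:
Start: {12, 19, c, i}
Event 1 (add t): added. Set: {12, 19, c, i, t}
Event 2 (remove 19): removed. Set: {12, c, i, t}
Event 3 (remove t): removed. Set: {12, c, i}
Event 4 (remove 12): removed. Set: {c, i}
Event 5 (remove c): removed. Set: {i}

Final set: {i} (size 1)

Answer: 1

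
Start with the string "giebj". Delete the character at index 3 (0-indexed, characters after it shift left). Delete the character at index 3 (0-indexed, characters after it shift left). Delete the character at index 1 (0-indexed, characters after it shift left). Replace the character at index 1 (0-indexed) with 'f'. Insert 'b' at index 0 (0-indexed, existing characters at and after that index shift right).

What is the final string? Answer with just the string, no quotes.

Answer: bgf

Derivation:
Applying each edit step by step:
Start: "giebj"
Op 1 (delete idx 3 = 'b'): "giebj" -> "giej"
Op 2 (delete idx 3 = 'j'): "giej" -> "gie"
Op 3 (delete idx 1 = 'i'): "gie" -> "ge"
Op 4 (replace idx 1: 'e' -> 'f'): "ge" -> "gf"
Op 5 (insert 'b' at idx 0): "gf" -> "bgf"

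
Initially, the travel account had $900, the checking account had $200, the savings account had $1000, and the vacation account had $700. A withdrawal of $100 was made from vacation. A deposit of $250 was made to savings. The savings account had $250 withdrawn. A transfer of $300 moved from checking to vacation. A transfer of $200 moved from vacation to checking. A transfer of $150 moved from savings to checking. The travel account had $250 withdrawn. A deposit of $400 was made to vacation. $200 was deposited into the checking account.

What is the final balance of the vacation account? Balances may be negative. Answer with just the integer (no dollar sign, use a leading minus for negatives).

Tracking account balances step by step:
Start: travel=900, checking=200, savings=1000, vacation=700
Event 1 (withdraw 100 from vacation): vacation: 700 - 100 = 600. Balances: travel=900, checking=200, savings=1000, vacation=600
Event 2 (deposit 250 to savings): savings: 1000 + 250 = 1250. Balances: travel=900, checking=200, savings=1250, vacation=600
Event 3 (withdraw 250 from savings): savings: 1250 - 250 = 1000. Balances: travel=900, checking=200, savings=1000, vacation=600
Event 4 (transfer 300 checking -> vacation): checking: 200 - 300 = -100, vacation: 600 + 300 = 900. Balances: travel=900, checking=-100, savings=1000, vacation=900
Event 5 (transfer 200 vacation -> checking): vacation: 900 - 200 = 700, checking: -100 + 200 = 100. Balances: travel=900, checking=100, savings=1000, vacation=700
Event 6 (transfer 150 savings -> checking): savings: 1000 - 150 = 850, checking: 100 + 150 = 250. Balances: travel=900, checking=250, savings=850, vacation=700
Event 7 (withdraw 250 from travel): travel: 900 - 250 = 650. Balances: travel=650, checking=250, savings=850, vacation=700
Event 8 (deposit 400 to vacation): vacation: 700 + 400 = 1100. Balances: travel=650, checking=250, savings=850, vacation=1100
Event 9 (deposit 200 to checking): checking: 250 + 200 = 450. Balances: travel=650, checking=450, savings=850, vacation=1100

Final balance of vacation: 1100

Answer: 1100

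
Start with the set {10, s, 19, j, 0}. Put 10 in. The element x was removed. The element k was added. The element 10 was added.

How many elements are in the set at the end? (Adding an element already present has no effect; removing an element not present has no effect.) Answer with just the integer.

Answer: 6

Derivation:
Tracking the set through each operation:
Start: {0, 10, 19, j, s}
Event 1 (add 10): already present, no change. Set: {0, 10, 19, j, s}
Event 2 (remove x): not present, no change. Set: {0, 10, 19, j, s}
Event 3 (add k): added. Set: {0, 10, 19, j, k, s}
Event 4 (add 10): already present, no change. Set: {0, 10, 19, j, k, s}

Final set: {0, 10, 19, j, k, s} (size 6)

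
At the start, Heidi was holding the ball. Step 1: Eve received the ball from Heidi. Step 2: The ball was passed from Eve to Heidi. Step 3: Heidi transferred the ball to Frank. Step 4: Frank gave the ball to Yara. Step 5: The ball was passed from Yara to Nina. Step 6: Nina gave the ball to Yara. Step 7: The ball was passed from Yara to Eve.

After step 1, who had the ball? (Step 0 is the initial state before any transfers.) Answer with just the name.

Tracking the ball holder through step 1:
After step 0 (start): Heidi
After step 1: Eve

At step 1, the holder is Eve.

Answer: Eve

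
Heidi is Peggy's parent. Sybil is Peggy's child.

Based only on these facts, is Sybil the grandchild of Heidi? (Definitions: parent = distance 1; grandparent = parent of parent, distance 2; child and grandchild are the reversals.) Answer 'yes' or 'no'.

Reconstructing the parent chain from the given facts:
  Heidi -> Peggy -> Sybil
(each arrow means 'parent of the next')
Positions in the chain (0 = top):
  position of Heidi: 0
  position of Peggy: 1
  position of Sybil: 2

Sybil is at position 2, Heidi is at position 0; signed distance (j - i) = -2.
'grandchild' requires j - i = -2. Actual distance is -2, so the relation HOLDS.

Answer: yes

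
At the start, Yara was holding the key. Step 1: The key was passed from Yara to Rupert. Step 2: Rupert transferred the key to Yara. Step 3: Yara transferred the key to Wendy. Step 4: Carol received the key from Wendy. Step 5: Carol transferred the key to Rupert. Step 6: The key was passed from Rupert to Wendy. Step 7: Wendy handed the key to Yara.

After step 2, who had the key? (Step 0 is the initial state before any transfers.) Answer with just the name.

Tracking the key holder through step 2:
After step 0 (start): Yara
After step 1: Rupert
After step 2: Yara

At step 2, the holder is Yara.

Answer: Yara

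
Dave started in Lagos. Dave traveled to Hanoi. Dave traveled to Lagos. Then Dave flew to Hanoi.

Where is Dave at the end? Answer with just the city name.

Answer: Hanoi

Derivation:
Tracking Dave's location:
Start: Dave is in Lagos.
After move 1: Lagos -> Hanoi. Dave is in Hanoi.
After move 2: Hanoi -> Lagos. Dave is in Lagos.
After move 3: Lagos -> Hanoi. Dave is in Hanoi.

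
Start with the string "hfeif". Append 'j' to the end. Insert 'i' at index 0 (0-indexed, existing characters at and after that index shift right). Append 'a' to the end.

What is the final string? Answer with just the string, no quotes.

Answer: ihfeifja

Derivation:
Applying each edit step by step:
Start: "hfeif"
Op 1 (append 'j'): "hfeif" -> "hfeifj"
Op 2 (insert 'i' at idx 0): "hfeifj" -> "ihfeifj"
Op 3 (append 'a'): "ihfeifj" -> "ihfeifja"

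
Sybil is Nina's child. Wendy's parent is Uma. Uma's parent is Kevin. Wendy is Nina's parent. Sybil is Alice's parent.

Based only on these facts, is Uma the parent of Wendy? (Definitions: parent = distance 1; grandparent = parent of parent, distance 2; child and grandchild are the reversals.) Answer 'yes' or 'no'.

Reconstructing the parent chain from the given facts:
  Kevin -> Uma -> Wendy -> Nina -> Sybil -> Alice
(each arrow means 'parent of the next')
Positions in the chain (0 = top):
  position of Kevin: 0
  position of Uma: 1
  position of Wendy: 2
  position of Nina: 3
  position of Sybil: 4
  position of Alice: 5

Uma is at position 1, Wendy is at position 2; signed distance (j - i) = 1.
'parent' requires j - i = 1. Actual distance is 1, so the relation HOLDS.

Answer: yes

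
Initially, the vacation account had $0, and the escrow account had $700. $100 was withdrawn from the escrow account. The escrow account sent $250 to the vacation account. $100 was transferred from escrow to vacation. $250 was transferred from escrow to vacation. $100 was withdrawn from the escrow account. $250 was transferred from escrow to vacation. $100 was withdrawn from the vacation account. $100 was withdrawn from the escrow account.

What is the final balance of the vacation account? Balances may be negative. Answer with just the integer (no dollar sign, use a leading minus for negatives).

Answer: 750

Derivation:
Tracking account balances step by step:
Start: vacation=0, escrow=700
Event 1 (withdraw 100 from escrow): escrow: 700 - 100 = 600. Balances: vacation=0, escrow=600
Event 2 (transfer 250 escrow -> vacation): escrow: 600 - 250 = 350, vacation: 0 + 250 = 250. Balances: vacation=250, escrow=350
Event 3 (transfer 100 escrow -> vacation): escrow: 350 - 100 = 250, vacation: 250 + 100 = 350. Balances: vacation=350, escrow=250
Event 4 (transfer 250 escrow -> vacation): escrow: 250 - 250 = 0, vacation: 350 + 250 = 600. Balances: vacation=600, escrow=0
Event 5 (withdraw 100 from escrow): escrow: 0 - 100 = -100. Balances: vacation=600, escrow=-100
Event 6 (transfer 250 escrow -> vacation): escrow: -100 - 250 = -350, vacation: 600 + 250 = 850. Balances: vacation=850, escrow=-350
Event 7 (withdraw 100 from vacation): vacation: 850 - 100 = 750. Balances: vacation=750, escrow=-350
Event 8 (withdraw 100 from escrow): escrow: -350 - 100 = -450. Balances: vacation=750, escrow=-450

Final balance of vacation: 750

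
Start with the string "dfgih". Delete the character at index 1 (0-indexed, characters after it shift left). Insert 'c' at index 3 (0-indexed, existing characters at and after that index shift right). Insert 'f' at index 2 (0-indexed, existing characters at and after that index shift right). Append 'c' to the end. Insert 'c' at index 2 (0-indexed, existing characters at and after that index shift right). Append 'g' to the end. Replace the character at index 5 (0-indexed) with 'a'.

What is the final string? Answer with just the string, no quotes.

Applying each edit step by step:
Start: "dfgih"
Op 1 (delete idx 1 = 'f'): "dfgih" -> "dgih"
Op 2 (insert 'c' at idx 3): "dgih" -> "dgich"
Op 3 (insert 'f' at idx 2): "dgich" -> "dgfich"
Op 4 (append 'c'): "dgfich" -> "dgfichc"
Op 5 (insert 'c' at idx 2): "dgfichc" -> "dgcfichc"
Op 6 (append 'g'): "dgcfichc" -> "dgcfichcg"
Op 7 (replace idx 5: 'c' -> 'a'): "dgcfichcg" -> "dgcfiahcg"

Answer: dgcfiahcg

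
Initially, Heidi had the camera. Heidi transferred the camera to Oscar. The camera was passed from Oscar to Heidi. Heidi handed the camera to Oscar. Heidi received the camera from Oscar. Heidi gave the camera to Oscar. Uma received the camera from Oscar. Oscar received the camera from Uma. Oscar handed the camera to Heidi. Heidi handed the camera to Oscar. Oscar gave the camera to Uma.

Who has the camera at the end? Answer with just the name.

Tracking the camera through each event:
Start: Heidi has the camera.
After event 1: Oscar has the camera.
After event 2: Heidi has the camera.
After event 3: Oscar has the camera.
After event 4: Heidi has the camera.
After event 5: Oscar has the camera.
After event 6: Uma has the camera.
After event 7: Oscar has the camera.
After event 8: Heidi has the camera.
After event 9: Oscar has the camera.
After event 10: Uma has the camera.

Answer: Uma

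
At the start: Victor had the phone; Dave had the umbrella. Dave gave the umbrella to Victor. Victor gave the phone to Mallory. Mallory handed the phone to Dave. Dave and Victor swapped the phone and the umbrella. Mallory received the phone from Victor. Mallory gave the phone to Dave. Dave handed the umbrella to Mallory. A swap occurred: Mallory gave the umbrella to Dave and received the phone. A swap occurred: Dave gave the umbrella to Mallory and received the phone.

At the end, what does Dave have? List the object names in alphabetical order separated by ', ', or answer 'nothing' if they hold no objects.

Tracking all object holders:
Start: phone:Victor, umbrella:Dave
Event 1 (give umbrella: Dave -> Victor). State: phone:Victor, umbrella:Victor
Event 2 (give phone: Victor -> Mallory). State: phone:Mallory, umbrella:Victor
Event 3 (give phone: Mallory -> Dave). State: phone:Dave, umbrella:Victor
Event 4 (swap phone<->umbrella: now phone:Victor, umbrella:Dave). State: phone:Victor, umbrella:Dave
Event 5 (give phone: Victor -> Mallory). State: phone:Mallory, umbrella:Dave
Event 6 (give phone: Mallory -> Dave). State: phone:Dave, umbrella:Dave
Event 7 (give umbrella: Dave -> Mallory). State: phone:Dave, umbrella:Mallory
Event 8 (swap umbrella<->phone: now umbrella:Dave, phone:Mallory). State: phone:Mallory, umbrella:Dave
Event 9 (swap umbrella<->phone: now umbrella:Mallory, phone:Dave). State: phone:Dave, umbrella:Mallory

Final state: phone:Dave, umbrella:Mallory
Dave holds: phone.

Answer: phone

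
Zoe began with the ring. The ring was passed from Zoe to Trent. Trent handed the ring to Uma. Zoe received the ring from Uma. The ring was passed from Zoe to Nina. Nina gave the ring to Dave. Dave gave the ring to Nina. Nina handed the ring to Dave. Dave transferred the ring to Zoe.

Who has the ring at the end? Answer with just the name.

Answer: Zoe

Derivation:
Tracking the ring through each event:
Start: Zoe has the ring.
After event 1: Trent has the ring.
After event 2: Uma has the ring.
After event 3: Zoe has the ring.
After event 4: Nina has the ring.
After event 5: Dave has the ring.
After event 6: Nina has the ring.
After event 7: Dave has the ring.
After event 8: Zoe has the ring.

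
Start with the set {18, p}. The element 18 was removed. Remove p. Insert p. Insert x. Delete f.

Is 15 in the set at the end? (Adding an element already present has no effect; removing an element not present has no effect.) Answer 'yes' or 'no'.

Answer: no

Derivation:
Tracking the set through each operation:
Start: {18, p}
Event 1 (remove 18): removed. Set: {p}
Event 2 (remove p): removed. Set: {}
Event 3 (add p): added. Set: {p}
Event 4 (add x): added. Set: {p, x}
Event 5 (remove f): not present, no change. Set: {p, x}

Final set: {p, x} (size 2)
15 is NOT in the final set.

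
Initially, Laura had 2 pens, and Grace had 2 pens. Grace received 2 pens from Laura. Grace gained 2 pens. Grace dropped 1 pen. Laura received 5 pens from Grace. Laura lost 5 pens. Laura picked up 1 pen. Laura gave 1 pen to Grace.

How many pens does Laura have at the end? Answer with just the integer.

Tracking counts step by step:
Start: Laura=2, Grace=2
Event 1 (Laura -> Grace, 2): Laura: 2 -> 0, Grace: 2 -> 4. State: Laura=0, Grace=4
Event 2 (Grace +2): Grace: 4 -> 6. State: Laura=0, Grace=6
Event 3 (Grace -1): Grace: 6 -> 5. State: Laura=0, Grace=5
Event 4 (Grace -> Laura, 5): Grace: 5 -> 0, Laura: 0 -> 5. State: Laura=5, Grace=0
Event 5 (Laura -5): Laura: 5 -> 0. State: Laura=0, Grace=0
Event 6 (Laura +1): Laura: 0 -> 1. State: Laura=1, Grace=0
Event 7 (Laura -> Grace, 1): Laura: 1 -> 0, Grace: 0 -> 1. State: Laura=0, Grace=1

Laura's final count: 0

Answer: 0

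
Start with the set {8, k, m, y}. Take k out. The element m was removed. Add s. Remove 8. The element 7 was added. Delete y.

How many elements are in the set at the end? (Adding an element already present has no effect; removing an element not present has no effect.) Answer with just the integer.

Answer: 2

Derivation:
Tracking the set through each operation:
Start: {8, k, m, y}
Event 1 (remove k): removed. Set: {8, m, y}
Event 2 (remove m): removed. Set: {8, y}
Event 3 (add s): added. Set: {8, s, y}
Event 4 (remove 8): removed. Set: {s, y}
Event 5 (add 7): added. Set: {7, s, y}
Event 6 (remove y): removed. Set: {7, s}

Final set: {7, s} (size 2)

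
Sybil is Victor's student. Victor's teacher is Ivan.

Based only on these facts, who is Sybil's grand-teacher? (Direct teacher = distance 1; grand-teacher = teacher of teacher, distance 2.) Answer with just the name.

Reconstructing the teacher chain from the given facts:
  Ivan -> Victor -> Sybil
(each arrow means 'teacher of the next')
Positions in the chain (0 = top):
  position of Ivan: 0
  position of Victor: 1
  position of Sybil: 2

Sybil is at position 2; the grand-teacher is 2 steps up the chain, i.e. position 0: Ivan.

Answer: Ivan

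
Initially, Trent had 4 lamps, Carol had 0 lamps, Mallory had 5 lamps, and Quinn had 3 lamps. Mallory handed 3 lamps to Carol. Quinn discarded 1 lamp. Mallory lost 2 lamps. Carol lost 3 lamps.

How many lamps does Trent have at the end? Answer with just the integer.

Answer: 4

Derivation:
Tracking counts step by step:
Start: Trent=4, Carol=0, Mallory=5, Quinn=3
Event 1 (Mallory -> Carol, 3): Mallory: 5 -> 2, Carol: 0 -> 3. State: Trent=4, Carol=3, Mallory=2, Quinn=3
Event 2 (Quinn -1): Quinn: 3 -> 2. State: Trent=4, Carol=3, Mallory=2, Quinn=2
Event 3 (Mallory -2): Mallory: 2 -> 0. State: Trent=4, Carol=3, Mallory=0, Quinn=2
Event 4 (Carol -3): Carol: 3 -> 0. State: Trent=4, Carol=0, Mallory=0, Quinn=2

Trent's final count: 4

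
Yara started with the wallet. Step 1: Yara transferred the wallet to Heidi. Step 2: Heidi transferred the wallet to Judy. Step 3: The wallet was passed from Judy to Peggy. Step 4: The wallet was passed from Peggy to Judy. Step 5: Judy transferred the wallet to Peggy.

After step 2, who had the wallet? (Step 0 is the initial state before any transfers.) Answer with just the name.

Answer: Judy

Derivation:
Tracking the wallet holder through step 2:
After step 0 (start): Yara
After step 1: Heidi
After step 2: Judy

At step 2, the holder is Judy.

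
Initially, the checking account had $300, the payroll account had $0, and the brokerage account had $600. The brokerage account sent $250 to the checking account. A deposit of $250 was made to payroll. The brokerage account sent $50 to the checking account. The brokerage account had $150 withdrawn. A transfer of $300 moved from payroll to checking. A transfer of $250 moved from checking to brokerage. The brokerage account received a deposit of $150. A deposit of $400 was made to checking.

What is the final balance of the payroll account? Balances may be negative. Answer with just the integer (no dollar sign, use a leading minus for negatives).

Tracking account balances step by step:
Start: checking=300, payroll=0, brokerage=600
Event 1 (transfer 250 brokerage -> checking): brokerage: 600 - 250 = 350, checking: 300 + 250 = 550. Balances: checking=550, payroll=0, brokerage=350
Event 2 (deposit 250 to payroll): payroll: 0 + 250 = 250. Balances: checking=550, payroll=250, brokerage=350
Event 3 (transfer 50 brokerage -> checking): brokerage: 350 - 50 = 300, checking: 550 + 50 = 600. Balances: checking=600, payroll=250, brokerage=300
Event 4 (withdraw 150 from brokerage): brokerage: 300 - 150 = 150. Balances: checking=600, payroll=250, brokerage=150
Event 5 (transfer 300 payroll -> checking): payroll: 250 - 300 = -50, checking: 600 + 300 = 900. Balances: checking=900, payroll=-50, brokerage=150
Event 6 (transfer 250 checking -> brokerage): checking: 900 - 250 = 650, brokerage: 150 + 250 = 400. Balances: checking=650, payroll=-50, brokerage=400
Event 7 (deposit 150 to brokerage): brokerage: 400 + 150 = 550. Balances: checking=650, payroll=-50, brokerage=550
Event 8 (deposit 400 to checking): checking: 650 + 400 = 1050. Balances: checking=1050, payroll=-50, brokerage=550

Final balance of payroll: -50

Answer: -50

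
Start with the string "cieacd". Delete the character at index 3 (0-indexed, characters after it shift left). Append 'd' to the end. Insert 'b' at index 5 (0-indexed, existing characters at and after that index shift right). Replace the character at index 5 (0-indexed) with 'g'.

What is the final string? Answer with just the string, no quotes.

Applying each edit step by step:
Start: "cieacd"
Op 1 (delete idx 3 = 'a'): "cieacd" -> "ciecd"
Op 2 (append 'd'): "ciecd" -> "ciecdd"
Op 3 (insert 'b' at idx 5): "ciecdd" -> "ciecdbd"
Op 4 (replace idx 5: 'b' -> 'g'): "ciecdbd" -> "ciecdgd"

Answer: ciecdgd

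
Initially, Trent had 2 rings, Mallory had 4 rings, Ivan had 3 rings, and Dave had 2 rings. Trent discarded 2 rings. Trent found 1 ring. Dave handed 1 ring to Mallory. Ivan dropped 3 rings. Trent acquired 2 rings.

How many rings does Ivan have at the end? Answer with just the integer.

Tracking counts step by step:
Start: Trent=2, Mallory=4, Ivan=3, Dave=2
Event 1 (Trent -2): Trent: 2 -> 0. State: Trent=0, Mallory=4, Ivan=3, Dave=2
Event 2 (Trent +1): Trent: 0 -> 1. State: Trent=1, Mallory=4, Ivan=3, Dave=2
Event 3 (Dave -> Mallory, 1): Dave: 2 -> 1, Mallory: 4 -> 5. State: Trent=1, Mallory=5, Ivan=3, Dave=1
Event 4 (Ivan -3): Ivan: 3 -> 0. State: Trent=1, Mallory=5, Ivan=0, Dave=1
Event 5 (Trent +2): Trent: 1 -> 3. State: Trent=3, Mallory=5, Ivan=0, Dave=1

Ivan's final count: 0

Answer: 0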